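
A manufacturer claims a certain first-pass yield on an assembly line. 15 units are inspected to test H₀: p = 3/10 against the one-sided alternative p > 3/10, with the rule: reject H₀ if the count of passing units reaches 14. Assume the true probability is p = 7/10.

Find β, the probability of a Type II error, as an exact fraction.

241183100052963/250000000000000

Under the alternative p = 7/10, X ~ Binomial(15, 7/10); β is the probability the test does not reject, P(X < 14).
Summing C(15,j)·(7/10)^j·(3/10)^{15-j} for j = 0..13 gives 241183100052963/250000000000000.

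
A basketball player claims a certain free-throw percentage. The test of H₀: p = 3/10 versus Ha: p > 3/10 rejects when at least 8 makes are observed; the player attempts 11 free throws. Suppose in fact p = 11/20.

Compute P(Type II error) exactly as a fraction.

Under the alternative p = 11/20, X ~ Binomial(11, 11/20); β is the probability the test does not reject, P(X < 8).
Equivalently, β = 1 − P(X ≥ 8) = 828290341647/1024000000000.

828290341647/1024000000000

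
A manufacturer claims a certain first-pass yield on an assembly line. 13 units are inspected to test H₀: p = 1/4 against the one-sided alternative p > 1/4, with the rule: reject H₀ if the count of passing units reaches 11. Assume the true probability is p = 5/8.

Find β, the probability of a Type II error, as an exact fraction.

A Type II error is failing to reject when Ha holds: with p = 5/8, β = P(X ≤ 10).
Adding the binomial probabilities P(X=0)+…+P(X=10) at p = 5/8 gives 252368141319/274877906944.

252368141319/274877906944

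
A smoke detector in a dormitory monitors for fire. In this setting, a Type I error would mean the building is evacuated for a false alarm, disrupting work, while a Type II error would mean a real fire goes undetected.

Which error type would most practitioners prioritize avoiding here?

Type II error

The Type II consequence (a real fire goes undetected) is more severe than the Type I consequence (the building is evacuated for a false alarm, disrupting work).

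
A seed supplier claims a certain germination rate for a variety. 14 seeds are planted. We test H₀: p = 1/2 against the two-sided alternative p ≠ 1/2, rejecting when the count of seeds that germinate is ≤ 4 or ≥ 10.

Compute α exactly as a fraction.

α = P(Y ≤ 4 or Y ≥ 10 | p = 1/2), Y ~ Binomial(14, 1/2).
By symmetry, α = 2·P(Y ≤ 4) = 2·(1 + 14 + 91 + 364 + 1001)/16384 = 2942/16384 = 1471/8192.

1471/8192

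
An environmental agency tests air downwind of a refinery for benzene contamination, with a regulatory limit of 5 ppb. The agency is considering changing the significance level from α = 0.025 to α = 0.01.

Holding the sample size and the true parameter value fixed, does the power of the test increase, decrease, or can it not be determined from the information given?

Tightening α shrinks the rejection region. When Ha holds, fewer sample outcomes clear the stricter threshold, so more fall in the acceptance region.
Since power = 1 − β and β increases, power decreases.

It decreases.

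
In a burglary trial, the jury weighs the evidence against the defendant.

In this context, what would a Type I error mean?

With the conventional null hypothesis that the defendant is innocent:
A Type I error is rejecting H₀ when H₀ is true.
Here that means convicting the defendant when actually the defendant is innocent.

A Type I error would mean concluding that the defendant is guilty when in fact the defendant is innocent.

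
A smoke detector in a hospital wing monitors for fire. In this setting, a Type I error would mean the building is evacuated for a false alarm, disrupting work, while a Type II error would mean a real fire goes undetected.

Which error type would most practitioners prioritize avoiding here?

Type II error

The Type II consequence (a real fire goes undetected) is more severe than the Type I consequence (the building is evacuated for a false alarm, disrupting work).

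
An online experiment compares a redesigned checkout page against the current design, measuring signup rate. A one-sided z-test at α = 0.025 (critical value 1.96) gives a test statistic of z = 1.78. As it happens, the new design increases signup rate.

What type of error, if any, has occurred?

Type II error

The conventional null hypothesis is that the new design has no effect on signup rate.
Since z = 1.78 ≤ z* = 1.96, H₀ is not rejected.
H₀ is false (actually the new design increases signup rate).
Failing to reject a false H₀ is a Type II error.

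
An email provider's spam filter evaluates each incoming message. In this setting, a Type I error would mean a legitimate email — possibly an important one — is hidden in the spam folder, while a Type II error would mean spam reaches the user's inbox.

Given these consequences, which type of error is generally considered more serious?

Type I error

The Type I consequence (a legitimate email — possibly an important one — is hidden in the spam folder) is more severe than the Type II consequence (spam reaches the user's inbox).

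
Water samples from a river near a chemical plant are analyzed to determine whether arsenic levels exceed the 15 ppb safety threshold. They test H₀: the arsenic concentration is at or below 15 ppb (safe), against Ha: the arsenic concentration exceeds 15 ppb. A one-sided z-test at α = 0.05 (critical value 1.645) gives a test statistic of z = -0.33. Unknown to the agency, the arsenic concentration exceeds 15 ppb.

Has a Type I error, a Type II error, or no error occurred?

Type II error

Since z = -0.33 ≤ z* = 1.645, H₀ is not rejected.
H₀ is false (actually the arsenic concentration exceeds 15 ppb).
Failing to reject a false H₀ is a Type II error.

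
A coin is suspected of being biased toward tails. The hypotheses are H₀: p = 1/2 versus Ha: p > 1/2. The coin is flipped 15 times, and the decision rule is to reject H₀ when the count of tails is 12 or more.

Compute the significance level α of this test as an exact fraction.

The Type I error probability is α = P(X ≥ 12) computed under H₀, where X ~ Binomial(15, 1/2).
Summing the upper tail: (455 + 105 + 15 + 1) / 2^15 = 576/32768 = 9/512.

9/512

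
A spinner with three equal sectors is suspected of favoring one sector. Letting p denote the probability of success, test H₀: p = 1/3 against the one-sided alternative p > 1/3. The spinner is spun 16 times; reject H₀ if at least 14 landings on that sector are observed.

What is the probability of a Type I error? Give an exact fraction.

The Type I error probability is α = P(K ≥ 14) computed under H₀, where K ~ Binomial(16, 1/3).
P(K ≥ 14) = Σ_{j=14}^{16} C(16,j)·(1/3)^j·(2/3)^{16-j} = 19/1594323.

19/1594323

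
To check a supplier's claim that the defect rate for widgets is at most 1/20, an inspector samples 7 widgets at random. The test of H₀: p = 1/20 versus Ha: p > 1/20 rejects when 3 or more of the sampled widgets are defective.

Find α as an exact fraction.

The significance level is the probability, assuming p = 1/20, of seeing 3 or more defectives in 7 draws.
Via the complement, α = 1 − Σ_{j=0}^{2} C(7,j)(1/20)^j(19/20)^{7-j} = 961803/256000000.

961803/256000000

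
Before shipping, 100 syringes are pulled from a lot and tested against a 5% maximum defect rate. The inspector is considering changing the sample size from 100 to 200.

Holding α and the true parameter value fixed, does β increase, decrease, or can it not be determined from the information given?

Increasing n separates the H₀ and Ha sampling distributions, so under Ha fewer outcomes land in the acceptance region.

It decreases.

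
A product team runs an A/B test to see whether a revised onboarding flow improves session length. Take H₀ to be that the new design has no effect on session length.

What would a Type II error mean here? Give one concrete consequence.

A Type II error is failing to reject H₀ when H₀ is false.
Here that means keeping the current design when actually the new design increases session length.

A Type II error would mean concluding that the new design has no effect on session length (or at least failing to establish that the new design increases session length) when in fact the new design increases session length. Consequence: a genuinely better design is discarded.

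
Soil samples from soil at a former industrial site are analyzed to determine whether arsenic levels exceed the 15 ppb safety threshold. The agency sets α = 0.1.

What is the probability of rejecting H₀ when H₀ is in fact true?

The significance level α is, by definition, the probability of a Type I error — P(reject H₀ | H₀ true).

0.1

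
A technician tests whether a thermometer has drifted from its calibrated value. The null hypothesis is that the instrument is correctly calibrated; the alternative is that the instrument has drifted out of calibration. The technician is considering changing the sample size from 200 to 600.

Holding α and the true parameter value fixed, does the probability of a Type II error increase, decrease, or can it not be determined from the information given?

Increasing n separates the H₀ and Ha sampling distributions, so under Ha fewer outcomes land in the acceptance region.

It decreases.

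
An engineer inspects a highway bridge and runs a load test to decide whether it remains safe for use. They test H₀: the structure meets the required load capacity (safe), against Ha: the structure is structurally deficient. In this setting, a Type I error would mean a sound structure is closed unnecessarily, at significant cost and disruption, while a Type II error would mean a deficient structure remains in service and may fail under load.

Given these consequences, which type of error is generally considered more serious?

The Type II consequence (a deficient structure remains in service and may fail under load) is more severe than the Type I consequence (a sound structure is closed unnecessarily, at significant cost and disruption).

Type II error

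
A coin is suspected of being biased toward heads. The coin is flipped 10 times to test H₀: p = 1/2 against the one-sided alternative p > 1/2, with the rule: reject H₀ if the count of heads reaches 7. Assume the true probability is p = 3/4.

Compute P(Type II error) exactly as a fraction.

58753/262144

A Type II error is failing to reject when Ha holds: with p = 3/4, β = P(X ≤ 6).
Summing C(10,j)·(3/4)^j·(1/4)^{10-j} for j = 0..6 gives 58753/262144.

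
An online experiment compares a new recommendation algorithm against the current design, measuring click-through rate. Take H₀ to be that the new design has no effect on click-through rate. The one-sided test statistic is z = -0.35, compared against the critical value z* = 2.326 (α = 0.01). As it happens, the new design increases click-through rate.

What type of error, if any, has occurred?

Since z = -0.35 ≤ z* = 2.326, H₀ is not rejected.
H₀ is false (actually the new design increases click-through rate).
Failing to reject a false H₀ is a Type II error.

Type II error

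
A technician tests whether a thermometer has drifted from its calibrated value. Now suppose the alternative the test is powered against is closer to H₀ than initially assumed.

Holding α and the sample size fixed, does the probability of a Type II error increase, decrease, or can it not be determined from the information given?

When the true parameter is near the null value, the test has a harder time distinguishing Ha from H₀.

It increases.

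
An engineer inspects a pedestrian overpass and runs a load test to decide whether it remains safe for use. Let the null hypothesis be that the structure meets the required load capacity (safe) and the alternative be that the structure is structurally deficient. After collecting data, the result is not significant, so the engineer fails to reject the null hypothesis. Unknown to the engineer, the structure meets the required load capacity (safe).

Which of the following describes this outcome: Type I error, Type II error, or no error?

No error (correct decision).

The test retained a true H₀ — the decision matches the true state.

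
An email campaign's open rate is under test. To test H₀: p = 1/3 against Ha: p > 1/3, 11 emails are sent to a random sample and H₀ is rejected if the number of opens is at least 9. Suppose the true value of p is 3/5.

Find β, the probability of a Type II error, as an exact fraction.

A Type II error is failing to reject when Ha holds: with p = 3/5, β = P(K ≤ 8).
Equivalently, β = 1 − P(K ≥ 9) = 8604328/9765625.

8604328/9765625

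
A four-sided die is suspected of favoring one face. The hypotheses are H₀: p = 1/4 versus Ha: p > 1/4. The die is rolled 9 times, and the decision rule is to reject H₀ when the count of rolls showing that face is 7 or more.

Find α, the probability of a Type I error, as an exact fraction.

Under H₀, Y ~ Binomial(9, 1/4), and α = P(Y ≥ 7).
P(Y ≥ 7) = Σ_{j=7}^{9} C(9,j)·(1/4)^j·(3/4)^{9-j} = 11/8192.

11/8192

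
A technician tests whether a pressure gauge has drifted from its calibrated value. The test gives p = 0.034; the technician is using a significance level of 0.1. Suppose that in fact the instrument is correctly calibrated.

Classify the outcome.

Type I error

The conventional null hypothesis is that the instrument is correctly calibrated.
Since p = 0.034 < α = 0.1, H₀ is rejected.
H₀ is true (actually the instrument is correctly calibrated).
Rejecting a true H₀ is a Type I error.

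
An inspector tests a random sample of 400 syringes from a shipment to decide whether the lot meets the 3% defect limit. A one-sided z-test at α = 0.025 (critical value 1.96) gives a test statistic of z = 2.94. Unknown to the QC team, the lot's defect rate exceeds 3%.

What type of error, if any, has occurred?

No error — this is a correct decision.

The conventional null hypothesis is that the lot's defect rate is 3% (within specification).
Since z = 2.94 > z* = 1.96, H₀ is rejected.
H₀ is false (actually the lot's defect rate exceeds 3%).
The decision matches the true state — no error.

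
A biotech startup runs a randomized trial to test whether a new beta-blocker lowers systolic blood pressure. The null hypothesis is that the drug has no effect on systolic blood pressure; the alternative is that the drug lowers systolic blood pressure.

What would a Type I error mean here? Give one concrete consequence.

A Type I error is rejecting H₀ when H₀ is true.
Here that means concluding that the drug is effective when actually the drug has no effect on systolic blood pressure.

A Type I error would mean concluding that the drug lowers systolic blood pressure when in fact the drug has no effect on systolic blood pressure. Consequence: patients are switched from working treatments to one that does nothing.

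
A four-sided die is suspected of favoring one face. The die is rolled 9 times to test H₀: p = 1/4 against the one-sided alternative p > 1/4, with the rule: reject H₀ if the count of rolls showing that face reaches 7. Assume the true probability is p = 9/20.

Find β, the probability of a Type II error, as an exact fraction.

30407271323/32000000000

Under the alternative p = 9/20, S ~ Binomial(9, 9/20); β is the probability the test does not reject, P(S < 7).
Equivalently, β = 1 − P(S ≥ 7) = 30407271323/32000000000.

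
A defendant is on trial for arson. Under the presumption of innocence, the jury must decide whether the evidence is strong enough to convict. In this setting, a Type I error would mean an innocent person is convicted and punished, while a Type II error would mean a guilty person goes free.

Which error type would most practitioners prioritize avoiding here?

Type I error

The Type I consequence (an innocent person is convicted and punished) is more severe than the Type II consequence (a guilty person goes free).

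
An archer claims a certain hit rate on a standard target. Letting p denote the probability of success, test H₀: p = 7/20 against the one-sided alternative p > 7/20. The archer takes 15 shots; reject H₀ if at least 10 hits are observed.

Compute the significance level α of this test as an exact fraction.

203869009270562307/16384000000000000000

Under H₀, S ~ Binomial(15, 7/20), and α = P(S ≥ 10).
Summing C(15,j)(7/20)^j(13/20)^{15−j} for j = 10,…,15 gives 203869009270562307/16384000000000000000.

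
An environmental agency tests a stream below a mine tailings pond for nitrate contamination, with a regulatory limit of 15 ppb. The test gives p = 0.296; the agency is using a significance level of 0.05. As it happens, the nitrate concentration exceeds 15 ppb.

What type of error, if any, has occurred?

The conventional null hypothesis is that the nitrate concentration is at or below 15 ppb (safe).
Since p = 0.296 ≥ α = 0.05, H₀ is not rejected.
H₀ is false (actually the nitrate concentration exceeds 15 ppb).
Failing to reject a false H₀ is a Type II error.

Type II error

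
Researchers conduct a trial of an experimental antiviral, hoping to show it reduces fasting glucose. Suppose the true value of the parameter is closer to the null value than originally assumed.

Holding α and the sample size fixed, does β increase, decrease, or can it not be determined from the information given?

It increases.

A smaller departure from H₀ means the test statistic under Ha is distributed closer to where it would be under H₀; rejection becomes less likely.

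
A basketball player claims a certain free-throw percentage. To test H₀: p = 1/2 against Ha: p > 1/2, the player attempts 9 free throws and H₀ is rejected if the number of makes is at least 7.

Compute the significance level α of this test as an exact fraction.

23/256

Under H₀, X ~ Binomial(9, 1/2), and α = P(X ≥ 7).
P(X ≥ 7) = [C(9,7) + C(9,8) + C(9,9)] / 2^9 = (36 + 9 + 1) / 512 = 46/512 = 23/256.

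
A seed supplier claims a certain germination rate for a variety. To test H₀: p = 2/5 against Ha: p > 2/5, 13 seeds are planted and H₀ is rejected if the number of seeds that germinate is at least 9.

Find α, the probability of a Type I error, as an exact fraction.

7833088/244140625

α = P(reject H₀ | H₀ true) = P(S ≥ 9 | p = 2/5), with S ~ Binomial(13, 2/5).
Adding the binomial terms for j = 9 through 13 with p = 2/5 yields 7833088/244140625.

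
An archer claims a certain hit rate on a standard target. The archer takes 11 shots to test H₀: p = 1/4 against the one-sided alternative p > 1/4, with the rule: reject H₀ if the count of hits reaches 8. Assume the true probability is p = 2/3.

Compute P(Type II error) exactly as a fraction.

A Type II error is failing to reject when Ha holds: with p = 2/3, β = P(S ≤ 7).
Adding the binomial probabilities P(S=0)+…+P(S=7) at p = 2/3 gives 31145/59049.

31145/59049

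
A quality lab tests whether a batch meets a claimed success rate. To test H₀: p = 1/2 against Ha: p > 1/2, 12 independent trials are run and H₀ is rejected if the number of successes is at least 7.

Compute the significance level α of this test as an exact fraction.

793/2048

α = P(reject H₀ | H₀ true) = P(S ≥ 7 | p = 1/2), with S ~ Binomial(12, 1/2).
That's C(12,7) + C(12,8) + C(12,9) + C(12,10) + C(12,11) + C(12,12) over 2^12, i.e. (792 + 495 + 220 + 66 + 12 + 1)/4096 = 1586/4096 = 793/2048.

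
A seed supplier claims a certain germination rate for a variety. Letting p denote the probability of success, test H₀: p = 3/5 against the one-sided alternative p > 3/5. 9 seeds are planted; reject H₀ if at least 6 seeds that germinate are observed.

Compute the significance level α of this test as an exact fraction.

942597/1953125

Under H₀, S ~ Binomial(9, 3/5), and α = P(S ≥ 6).
P(S ≥ 6) = Σ_{j=6}^{9} C(9,j)·(3/5)^j·(2/5)^{9-j} = 942597/1953125.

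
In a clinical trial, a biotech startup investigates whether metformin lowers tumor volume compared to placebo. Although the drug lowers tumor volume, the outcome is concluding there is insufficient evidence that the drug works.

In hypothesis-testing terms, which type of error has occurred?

The null hypothesis here is that the drug has no effect on tumor volume.
'Concluding there is insufficient evidence that the drug works' corresponds to failing to reject H₀.
H₀ was not rejected but H₀ is false — a Type II error (false negative).

Type II error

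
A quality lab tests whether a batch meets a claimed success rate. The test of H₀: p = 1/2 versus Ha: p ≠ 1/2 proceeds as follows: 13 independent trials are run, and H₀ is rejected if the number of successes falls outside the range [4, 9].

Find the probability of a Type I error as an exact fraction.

The significance level is the null-hypothesis probability of the rejection region {≤3} ∪ {≥10}.
By symmetry, α = 2·P(X ≤ 3) = 2·(1 + 13 + 78 + 286)/8192 = 756/8192 = 189/2048.

189/2048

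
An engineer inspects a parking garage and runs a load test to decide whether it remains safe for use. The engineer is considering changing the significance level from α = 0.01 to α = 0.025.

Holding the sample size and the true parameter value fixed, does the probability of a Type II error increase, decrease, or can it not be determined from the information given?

A larger α widens the rejection region, so when the alternative is true more outcomes lead to rejection — failing to reject becomes less likely.

It decreases.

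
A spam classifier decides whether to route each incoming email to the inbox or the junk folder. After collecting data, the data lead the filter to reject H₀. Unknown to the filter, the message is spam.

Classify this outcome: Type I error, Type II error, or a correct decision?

The conventional null hypothesis here is that the message is legitimate (not spam).
The test rejected a false H₀ — the decision matches the true state.

Neither — the decision is correct.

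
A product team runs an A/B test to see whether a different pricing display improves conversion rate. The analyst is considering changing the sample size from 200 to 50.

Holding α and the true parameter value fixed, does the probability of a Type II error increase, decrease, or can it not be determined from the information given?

It increases.

Reducing n widens both sampling distributions, so the test has less ability to distinguish Ha from H₀.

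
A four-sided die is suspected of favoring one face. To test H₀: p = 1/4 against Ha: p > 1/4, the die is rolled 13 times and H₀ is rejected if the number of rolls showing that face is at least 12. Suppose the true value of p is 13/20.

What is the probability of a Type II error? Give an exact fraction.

β = P(fail to reject H₀ | Ha true) = P(S ≤ 11 | p = 13/20), S ~ Binomial(13, 13/20).
Adding the binomial probabilities P(S=0)+…+P(S=11) at p = 13/20 gives 9937124893407747/10240000000000000.

9937124893407747/10240000000000000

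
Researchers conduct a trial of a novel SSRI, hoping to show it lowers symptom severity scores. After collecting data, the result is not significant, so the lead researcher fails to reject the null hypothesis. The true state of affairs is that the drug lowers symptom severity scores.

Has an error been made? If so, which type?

The conventional null hypothesis here is that the drug has no effect on symptom severity scores.
H₀ was not rejected, but H₀ is actually false.
Failing to reject a false null hypothesis is a Type II error (false negative).

Type II error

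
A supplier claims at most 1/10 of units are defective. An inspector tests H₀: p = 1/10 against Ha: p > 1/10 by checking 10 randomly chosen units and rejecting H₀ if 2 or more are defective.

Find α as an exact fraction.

2639010709/10000000000

α = P(reject H₀ | H₀ true) = P(K ≥ 2 | p = 1/10), K ~ Binomial(10, 1/10).
α = 1 − P(K ≤ 1) = 1 − 7360989291/10000000000 = 2639010709/10000000000.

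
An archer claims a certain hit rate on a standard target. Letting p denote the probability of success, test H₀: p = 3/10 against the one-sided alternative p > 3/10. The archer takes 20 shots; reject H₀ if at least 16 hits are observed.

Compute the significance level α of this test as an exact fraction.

The Type I error probability is α = P(K ≥ 16) computed under H₀, where K ~ Binomial(20, 3/10).
Summing C(20,j)(3/10)^j(7/10)^{20−j} for j = 16,…,20 gives 138756326957469/25000000000000000000.

138756326957469/25000000000000000000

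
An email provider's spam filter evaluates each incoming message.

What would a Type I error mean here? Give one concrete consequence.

A Type I error would mean concluding that the message is spam when in fact the message is legitimate (not spam). Consequence: a legitimate email — possibly an important one — is hidden in the spam folder.

With the conventional null hypothesis that the message is legitimate (not spam):
A Type I error is rejecting H₀ when H₀ is true.
Here that means sending the message to the spam folder when actually the message is legitimate (not spam).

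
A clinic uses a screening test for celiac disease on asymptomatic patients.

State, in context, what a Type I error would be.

With the conventional null hypothesis that the patient does not have celiac disease:
A Type I error is rejecting H₀ when H₀ is true.
Here that means flagging the patient as positive and ordering follow-up testing when actually the patient does not have celiac disease.

A Type I error would mean concluding that the patient has celiac disease when in fact the patient does not have celiac disease.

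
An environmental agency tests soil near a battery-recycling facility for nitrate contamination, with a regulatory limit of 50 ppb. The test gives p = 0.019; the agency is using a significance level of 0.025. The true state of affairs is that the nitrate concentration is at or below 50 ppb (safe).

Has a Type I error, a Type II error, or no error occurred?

The conventional null hypothesis is that the nitrate concentration is at or below 50 ppb (safe).
Since p = 0.019 < α = 0.025, H₀ is rejected.
H₀ is true (actually the nitrate concentration is at or below 50 ppb (safe)).
Rejecting a true H₀ is a Type I error.

Type I error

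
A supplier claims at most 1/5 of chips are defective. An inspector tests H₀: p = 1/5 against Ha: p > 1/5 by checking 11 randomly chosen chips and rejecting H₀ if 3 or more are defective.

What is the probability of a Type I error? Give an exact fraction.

α = P(reject H₀ | H₀ true) = P(Y ≥ 3 | p = 1/5), Y ~ Binomial(11, 1/5).
Via the complement, α = 1 − Σ_{j=0}^{2} C(11,j)(1/5)^j(4/5)^{11-j} = 3736313/9765625.

3736313/9765625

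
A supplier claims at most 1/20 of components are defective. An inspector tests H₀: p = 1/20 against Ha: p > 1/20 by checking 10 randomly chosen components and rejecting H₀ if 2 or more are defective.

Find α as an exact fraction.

882056764409/10240000000000

The significance level is the probability, assuming p = 1/20, of seeing 2 or more defectives in 10 draws.
Computing the lower-tail complement: 1 − 9357943235591/10240000000000 = 882056764409/10240000000000.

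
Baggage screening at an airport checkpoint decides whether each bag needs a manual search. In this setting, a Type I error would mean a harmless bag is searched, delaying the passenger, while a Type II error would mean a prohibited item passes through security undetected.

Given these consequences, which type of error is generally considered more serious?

Type II error

The Type II consequence (a prohibited item passes through security undetected) is more severe than the Type I consequence (a harmless bag is searched, delaying the passenger).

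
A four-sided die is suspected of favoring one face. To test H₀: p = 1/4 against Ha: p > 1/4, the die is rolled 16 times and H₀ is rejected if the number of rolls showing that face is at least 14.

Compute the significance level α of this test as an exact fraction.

Under H₀, Y ~ Binomial(16, 1/4), and α = P(Y ≥ 14).
Summing C(16,j)(1/4)^j(3/4)^{16−j} for j = 14,…,16 gives 1129/4294967296.

1129/4294967296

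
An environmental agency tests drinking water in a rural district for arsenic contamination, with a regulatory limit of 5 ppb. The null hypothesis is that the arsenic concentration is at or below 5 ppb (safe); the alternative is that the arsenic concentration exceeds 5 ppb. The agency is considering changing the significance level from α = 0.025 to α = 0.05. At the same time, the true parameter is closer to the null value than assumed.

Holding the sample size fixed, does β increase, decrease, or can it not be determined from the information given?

The first change alone would make β decrease; the second alone would make β increase. Which effect dominates depends on the magnitudes, which are not given.

Cannot be determined from the information given.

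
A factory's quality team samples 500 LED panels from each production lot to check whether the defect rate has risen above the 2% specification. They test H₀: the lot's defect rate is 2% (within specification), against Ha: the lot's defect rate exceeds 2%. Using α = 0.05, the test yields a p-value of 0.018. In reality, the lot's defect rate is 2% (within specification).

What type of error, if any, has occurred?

Since p = 0.018 < α = 0.05, H₀ is rejected.
H₀ is true (actually the lot's defect rate is 2% (within specification)).
Rejecting a true H₀ is a Type I error.

Type I error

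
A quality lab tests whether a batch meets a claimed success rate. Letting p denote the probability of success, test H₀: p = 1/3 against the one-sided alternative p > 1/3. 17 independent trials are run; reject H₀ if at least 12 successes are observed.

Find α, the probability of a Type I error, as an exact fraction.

80705/43046721

α = P(reject H₀ | H₀ true) = P(K ≥ 12 | p = 1/3), with K ~ Binomial(17, 1/3).
P(K ≥ 12) = Σ_{j=12}^{17} C(17,j)·(1/3)^j·(2/3)^{17-j} = 80705/43046721.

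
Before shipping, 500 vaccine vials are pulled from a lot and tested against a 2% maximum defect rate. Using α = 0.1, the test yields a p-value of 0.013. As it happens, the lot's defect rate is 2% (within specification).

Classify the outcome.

The conventional null hypothesis is that the lot's defect rate is 2% (within specification).
Since p = 0.013 < α = 0.1, H₀ is rejected.
H₀ is true (actually the lot's defect rate is 2% (within specification)).
Rejecting a true H₀ is a Type I error.

Type I error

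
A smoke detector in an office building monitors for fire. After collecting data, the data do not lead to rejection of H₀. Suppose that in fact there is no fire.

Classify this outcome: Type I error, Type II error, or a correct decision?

Neither — the decision is correct.

The conventional null hypothesis here is that there is no fire.
The test retained a true H₀ — the decision matches the true state.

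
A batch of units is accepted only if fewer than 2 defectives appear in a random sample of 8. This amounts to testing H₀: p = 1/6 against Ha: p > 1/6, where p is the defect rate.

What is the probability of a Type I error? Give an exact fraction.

663991/1679616

α = P(reject H₀ | H₀ true) = P(K ≥ 2 | p = 1/6), K ~ Binomial(8, 1/6).
Via the complement, α = 1 − Σ_{j=0}^{1} C(8,j)(1/6)^j(5/6)^{8-j} = 663991/1679616.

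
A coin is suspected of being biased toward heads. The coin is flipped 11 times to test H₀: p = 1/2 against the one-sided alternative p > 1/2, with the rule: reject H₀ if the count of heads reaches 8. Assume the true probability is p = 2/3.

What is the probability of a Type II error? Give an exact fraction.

Under the alternative p = 2/3, S ~ Binomial(11, 2/3); β is the probability the test does not reject, P(S < 8).
Adding the binomial probabilities P(S=0)+…+P(S=7) at p = 2/3 gives 31145/59049.

31145/59049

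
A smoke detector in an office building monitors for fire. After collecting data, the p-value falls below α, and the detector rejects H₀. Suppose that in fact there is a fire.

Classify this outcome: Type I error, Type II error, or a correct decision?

No error (correct decision).

The conventional null hypothesis here is that there is no fire.
The test rejected a false H₀ — the decision matches the true state.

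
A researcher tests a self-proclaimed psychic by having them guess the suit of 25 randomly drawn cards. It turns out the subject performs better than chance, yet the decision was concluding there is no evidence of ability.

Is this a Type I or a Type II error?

The null hypothesis here is that the subject is guessing at random (p = 1/4).
'Concluding there is no evidence of ability' corresponds to failing to reject H₀.
H₀ was not rejected but H₀ is false — a Type II error (false negative).

Type II error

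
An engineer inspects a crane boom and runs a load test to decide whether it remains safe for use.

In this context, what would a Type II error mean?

With the conventional null hypothesis that the structure meets the required load capacity (safe):
A Type II error is failing to reject H₀ when H₀ is false.
Here that means keeping the structure open when actually the structure is structurally deficient.

A Type II error would mean concluding that the structure meets the required load capacity (safe) (or at least failing to establish that the structure is structurally deficient) when in fact the structure is structurally deficient.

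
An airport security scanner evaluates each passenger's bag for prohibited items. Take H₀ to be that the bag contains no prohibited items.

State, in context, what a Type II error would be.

A Type II error is failing to reject H₀ when H₀ is false.
Here that means letting the bag through when actually the bag contains a prohibited item.

A Type II error would mean concluding that the bag contains no prohibited items (or at least failing to establish that the bag contains a prohibited item) when in fact the bag contains a prohibited item.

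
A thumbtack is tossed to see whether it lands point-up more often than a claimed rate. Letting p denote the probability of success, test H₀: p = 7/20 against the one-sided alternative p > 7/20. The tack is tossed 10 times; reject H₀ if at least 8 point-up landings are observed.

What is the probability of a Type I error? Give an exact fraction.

The Type I error probability is α = P(S ≥ 8) computed under H₀, where S ~ Binomial(10, 7/20).
Summing C(10,j)(7/20)^j(13/20)^{10−j} for j = 8,…,10 gives 12342438941/2560000000000.

12342438941/2560000000000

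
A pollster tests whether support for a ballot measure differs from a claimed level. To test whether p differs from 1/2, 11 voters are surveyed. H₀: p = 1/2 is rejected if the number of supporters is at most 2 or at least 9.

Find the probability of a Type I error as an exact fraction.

67/1024

α = P(S ≤ 2 or S ≥ 9 | p = 1/2), S ~ Binomial(11, 1/2).
The two tails are symmetric, so α = 2·(1 + 11 + 55)/2^11 = 134/2048 = 67/1024.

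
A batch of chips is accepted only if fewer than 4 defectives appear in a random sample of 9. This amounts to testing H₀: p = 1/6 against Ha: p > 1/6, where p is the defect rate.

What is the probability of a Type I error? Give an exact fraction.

The significance level is the probability, assuming p = 1/6, of seeing 4 or more defectives in 9 draws.
Computing the lower-tail complement: 1 − 4796875/5038848 = 241973/5038848.

241973/5038848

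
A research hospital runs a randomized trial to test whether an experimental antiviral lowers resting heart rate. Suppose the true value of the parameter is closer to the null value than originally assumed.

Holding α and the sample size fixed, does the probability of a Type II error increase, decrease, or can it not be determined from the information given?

A smaller true effect puts the Ha sampling distribution closer to H₀, so more of it falls in the non-rejection region.

It increases.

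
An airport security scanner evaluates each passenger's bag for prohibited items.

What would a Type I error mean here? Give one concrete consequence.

With the conventional null hypothesis that the bag contains no prohibited items:
A Type I error is rejecting H₀ when H₀ is true.
Here that means flagging the bag for a manual search when actually the bag contains no prohibited items.

A Type I error would mean concluding that the bag contains a prohibited item when in fact the bag contains no prohibited items. Consequence: a harmless bag is searched, delaying the passenger.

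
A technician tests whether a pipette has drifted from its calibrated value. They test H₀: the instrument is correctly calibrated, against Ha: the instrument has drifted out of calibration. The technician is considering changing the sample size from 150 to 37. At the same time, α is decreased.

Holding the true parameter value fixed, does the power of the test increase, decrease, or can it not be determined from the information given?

Reducing n widens both sampling distributions, so the test has less ability to distinguish Ha from H₀. Tightening α shrinks the rejection region. When Ha holds, fewer sample outcomes clear the stricter threshold, so more fall in the acceptance region. Both changes push β in the same direction.
Since power = 1 − β and β increases, power decreases.

It decreases.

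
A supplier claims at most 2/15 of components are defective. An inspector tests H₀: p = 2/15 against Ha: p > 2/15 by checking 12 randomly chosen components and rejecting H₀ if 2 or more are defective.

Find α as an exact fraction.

The significance level is the probability, assuming p = 2/15, of seeing 2 or more defectives in 12 draws.
α = 1 − P(S ≤ 1) = 1 − 66309934579369/129746337890625 = 63436403311256/129746337890625.

63436403311256/129746337890625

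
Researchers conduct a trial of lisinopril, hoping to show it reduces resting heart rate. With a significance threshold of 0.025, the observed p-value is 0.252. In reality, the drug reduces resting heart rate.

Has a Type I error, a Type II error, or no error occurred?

The conventional null hypothesis is that the drug has no effect on resting heart rate.
Since p = 0.252 ≥ α = 0.025, H₀ is not rejected.
H₀ is false (actually the drug reduces resting heart rate).
Failing to reject a false H₀ is a Type II error.

Type II error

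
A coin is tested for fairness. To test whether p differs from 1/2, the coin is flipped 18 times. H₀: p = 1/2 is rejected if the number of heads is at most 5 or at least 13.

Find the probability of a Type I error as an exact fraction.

α = P(X ≤ 5 or X ≥ 13 | p = 1/2), X ~ Binomial(18, 1/2).
Each tail has probability (1 + 18 + 153 + 816 + 3060 + 8568)/262144; doubling gives α = 25232/262144 = 1577/16384.

1577/16384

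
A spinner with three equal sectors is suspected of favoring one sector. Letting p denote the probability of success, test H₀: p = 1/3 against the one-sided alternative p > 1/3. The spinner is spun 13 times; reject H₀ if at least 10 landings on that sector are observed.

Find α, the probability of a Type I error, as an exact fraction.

α = P(reject H₀ | H₀ true) = P(X ≥ 10 | p = 1/3), with X ~ Binomial(13, 1/3).
P(X ≥ 10) = Σ_{j=10}^{13} C(13,j)·(1/3)^j·(2/3)^{13-j} = 2627/1594323.

2627/1594323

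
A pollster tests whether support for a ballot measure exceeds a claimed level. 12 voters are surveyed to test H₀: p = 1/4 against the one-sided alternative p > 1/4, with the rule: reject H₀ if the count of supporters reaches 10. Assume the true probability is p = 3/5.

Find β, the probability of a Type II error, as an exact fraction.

44753744/48828125

A Type II error is failing to reject when Ha holds: with p = 3/5, β = P(S ≤ 9).
Equivalently, β = 1 − P(S ≥ 10) = 44753744/48828125.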